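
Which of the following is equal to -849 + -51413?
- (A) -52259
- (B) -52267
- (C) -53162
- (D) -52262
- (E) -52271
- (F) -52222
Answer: D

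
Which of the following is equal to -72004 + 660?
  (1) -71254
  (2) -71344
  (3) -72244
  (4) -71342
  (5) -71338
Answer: 2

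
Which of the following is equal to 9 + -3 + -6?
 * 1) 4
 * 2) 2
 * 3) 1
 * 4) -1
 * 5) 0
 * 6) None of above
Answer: 5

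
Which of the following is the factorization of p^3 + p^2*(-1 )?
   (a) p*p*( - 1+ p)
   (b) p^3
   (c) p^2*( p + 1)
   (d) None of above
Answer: a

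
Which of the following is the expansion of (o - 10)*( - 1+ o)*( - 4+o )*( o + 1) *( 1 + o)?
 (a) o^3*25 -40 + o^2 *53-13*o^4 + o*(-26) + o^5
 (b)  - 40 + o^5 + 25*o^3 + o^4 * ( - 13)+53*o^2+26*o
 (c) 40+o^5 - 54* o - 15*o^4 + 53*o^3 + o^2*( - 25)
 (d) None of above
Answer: a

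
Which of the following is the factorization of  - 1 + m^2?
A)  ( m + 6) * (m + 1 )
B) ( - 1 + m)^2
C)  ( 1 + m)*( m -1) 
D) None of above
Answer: C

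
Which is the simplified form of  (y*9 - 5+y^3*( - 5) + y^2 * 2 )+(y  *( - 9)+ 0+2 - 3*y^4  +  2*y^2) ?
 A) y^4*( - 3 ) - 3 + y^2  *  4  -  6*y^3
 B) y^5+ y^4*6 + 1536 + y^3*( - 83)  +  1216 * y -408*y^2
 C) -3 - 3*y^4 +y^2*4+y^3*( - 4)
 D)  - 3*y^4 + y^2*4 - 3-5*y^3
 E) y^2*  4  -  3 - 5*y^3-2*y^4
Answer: D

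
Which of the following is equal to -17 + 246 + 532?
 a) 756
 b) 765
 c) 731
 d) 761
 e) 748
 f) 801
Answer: d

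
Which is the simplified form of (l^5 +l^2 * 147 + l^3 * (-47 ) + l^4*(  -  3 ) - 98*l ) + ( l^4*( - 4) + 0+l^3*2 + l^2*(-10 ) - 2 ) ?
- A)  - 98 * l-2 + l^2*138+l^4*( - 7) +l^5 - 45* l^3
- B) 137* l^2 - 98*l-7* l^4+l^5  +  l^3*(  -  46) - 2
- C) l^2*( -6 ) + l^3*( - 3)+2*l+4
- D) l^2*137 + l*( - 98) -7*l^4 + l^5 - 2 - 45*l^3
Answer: D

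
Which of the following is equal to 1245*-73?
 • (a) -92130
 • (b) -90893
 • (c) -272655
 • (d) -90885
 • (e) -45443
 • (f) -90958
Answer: d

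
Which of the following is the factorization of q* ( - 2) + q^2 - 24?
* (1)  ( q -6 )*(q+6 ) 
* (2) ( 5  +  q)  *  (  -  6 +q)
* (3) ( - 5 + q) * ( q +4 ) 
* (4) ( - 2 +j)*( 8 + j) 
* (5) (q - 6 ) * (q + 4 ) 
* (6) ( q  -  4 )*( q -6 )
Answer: 5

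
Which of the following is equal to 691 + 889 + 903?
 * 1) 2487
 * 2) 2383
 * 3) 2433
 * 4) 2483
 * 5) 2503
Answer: 4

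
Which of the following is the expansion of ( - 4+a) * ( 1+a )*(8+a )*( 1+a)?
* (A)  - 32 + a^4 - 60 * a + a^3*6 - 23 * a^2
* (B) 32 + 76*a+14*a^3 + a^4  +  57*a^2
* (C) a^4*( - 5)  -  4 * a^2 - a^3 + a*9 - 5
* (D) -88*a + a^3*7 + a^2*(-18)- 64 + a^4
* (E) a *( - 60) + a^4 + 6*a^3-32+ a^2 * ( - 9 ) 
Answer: A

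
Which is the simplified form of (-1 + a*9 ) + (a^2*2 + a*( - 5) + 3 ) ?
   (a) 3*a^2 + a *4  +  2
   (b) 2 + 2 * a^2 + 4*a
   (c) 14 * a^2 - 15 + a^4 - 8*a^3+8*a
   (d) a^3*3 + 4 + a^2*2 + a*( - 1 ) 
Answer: b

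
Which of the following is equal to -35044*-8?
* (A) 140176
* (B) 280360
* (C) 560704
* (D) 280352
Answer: D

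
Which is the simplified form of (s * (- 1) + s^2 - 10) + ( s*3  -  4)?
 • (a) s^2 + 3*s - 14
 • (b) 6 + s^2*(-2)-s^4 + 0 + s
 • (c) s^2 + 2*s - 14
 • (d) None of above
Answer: c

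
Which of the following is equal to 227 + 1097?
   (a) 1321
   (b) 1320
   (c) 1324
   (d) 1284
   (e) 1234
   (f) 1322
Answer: c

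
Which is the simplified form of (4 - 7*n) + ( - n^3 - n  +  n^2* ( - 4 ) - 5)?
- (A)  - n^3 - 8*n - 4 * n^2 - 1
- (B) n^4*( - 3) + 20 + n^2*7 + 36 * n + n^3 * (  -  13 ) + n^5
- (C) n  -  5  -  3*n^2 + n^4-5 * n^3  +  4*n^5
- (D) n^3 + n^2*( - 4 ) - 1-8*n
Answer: A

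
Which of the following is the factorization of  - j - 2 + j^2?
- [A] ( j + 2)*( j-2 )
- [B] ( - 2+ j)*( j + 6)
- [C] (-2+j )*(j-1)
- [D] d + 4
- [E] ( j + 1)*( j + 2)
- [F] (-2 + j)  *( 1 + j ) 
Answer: F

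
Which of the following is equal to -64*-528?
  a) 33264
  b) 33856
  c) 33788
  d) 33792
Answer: d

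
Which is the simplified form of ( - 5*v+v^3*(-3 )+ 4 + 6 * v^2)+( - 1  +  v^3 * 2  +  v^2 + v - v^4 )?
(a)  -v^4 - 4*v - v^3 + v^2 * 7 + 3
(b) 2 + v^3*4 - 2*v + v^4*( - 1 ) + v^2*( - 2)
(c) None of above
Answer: a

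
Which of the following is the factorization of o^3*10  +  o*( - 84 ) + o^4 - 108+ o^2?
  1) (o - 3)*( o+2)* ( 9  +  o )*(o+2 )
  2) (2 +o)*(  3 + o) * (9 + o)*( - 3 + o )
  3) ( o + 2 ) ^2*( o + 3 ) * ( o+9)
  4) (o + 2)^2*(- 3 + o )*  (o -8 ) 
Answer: 1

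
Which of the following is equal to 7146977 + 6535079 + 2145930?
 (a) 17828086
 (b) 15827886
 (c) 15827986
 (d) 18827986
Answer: c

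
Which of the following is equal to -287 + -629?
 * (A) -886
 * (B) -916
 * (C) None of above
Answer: B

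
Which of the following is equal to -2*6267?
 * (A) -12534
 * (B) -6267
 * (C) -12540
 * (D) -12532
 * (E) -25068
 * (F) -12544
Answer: A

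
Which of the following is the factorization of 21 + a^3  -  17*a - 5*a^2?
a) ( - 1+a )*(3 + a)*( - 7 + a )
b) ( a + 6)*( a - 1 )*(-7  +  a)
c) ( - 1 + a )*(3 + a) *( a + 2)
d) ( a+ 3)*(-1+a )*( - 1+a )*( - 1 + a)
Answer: a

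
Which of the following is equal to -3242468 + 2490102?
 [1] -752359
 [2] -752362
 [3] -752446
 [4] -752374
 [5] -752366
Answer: 5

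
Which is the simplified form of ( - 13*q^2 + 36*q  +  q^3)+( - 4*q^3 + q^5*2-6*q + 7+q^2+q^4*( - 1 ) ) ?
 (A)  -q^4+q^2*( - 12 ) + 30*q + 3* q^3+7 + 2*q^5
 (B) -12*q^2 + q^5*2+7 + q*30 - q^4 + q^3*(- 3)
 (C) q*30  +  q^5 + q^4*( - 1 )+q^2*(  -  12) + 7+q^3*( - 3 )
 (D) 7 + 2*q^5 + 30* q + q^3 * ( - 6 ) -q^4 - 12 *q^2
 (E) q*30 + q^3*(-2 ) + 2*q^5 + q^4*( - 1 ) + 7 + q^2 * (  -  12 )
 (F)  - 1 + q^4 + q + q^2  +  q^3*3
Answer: B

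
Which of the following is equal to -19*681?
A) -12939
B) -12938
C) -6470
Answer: A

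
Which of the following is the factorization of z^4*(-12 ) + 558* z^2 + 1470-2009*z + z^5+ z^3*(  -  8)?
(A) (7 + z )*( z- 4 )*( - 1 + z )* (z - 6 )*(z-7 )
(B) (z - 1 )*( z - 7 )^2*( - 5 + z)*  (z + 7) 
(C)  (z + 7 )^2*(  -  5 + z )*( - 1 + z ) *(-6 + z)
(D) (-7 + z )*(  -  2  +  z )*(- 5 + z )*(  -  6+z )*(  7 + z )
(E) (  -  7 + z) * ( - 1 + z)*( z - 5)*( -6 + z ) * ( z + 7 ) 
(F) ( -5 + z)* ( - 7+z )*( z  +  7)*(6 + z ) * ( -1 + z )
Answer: E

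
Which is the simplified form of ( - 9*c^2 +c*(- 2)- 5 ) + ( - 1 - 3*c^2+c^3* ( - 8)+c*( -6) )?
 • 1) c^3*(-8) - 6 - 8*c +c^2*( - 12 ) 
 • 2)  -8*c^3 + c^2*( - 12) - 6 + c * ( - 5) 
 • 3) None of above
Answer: 1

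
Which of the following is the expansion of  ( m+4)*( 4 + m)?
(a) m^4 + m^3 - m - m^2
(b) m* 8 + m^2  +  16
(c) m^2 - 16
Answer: b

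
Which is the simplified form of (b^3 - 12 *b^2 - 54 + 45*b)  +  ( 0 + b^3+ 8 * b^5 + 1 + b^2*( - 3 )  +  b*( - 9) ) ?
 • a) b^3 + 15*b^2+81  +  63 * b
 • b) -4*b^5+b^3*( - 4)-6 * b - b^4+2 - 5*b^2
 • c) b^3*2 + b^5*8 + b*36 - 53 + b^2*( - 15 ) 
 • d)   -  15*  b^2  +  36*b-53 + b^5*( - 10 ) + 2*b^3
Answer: c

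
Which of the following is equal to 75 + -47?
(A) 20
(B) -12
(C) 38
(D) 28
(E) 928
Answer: D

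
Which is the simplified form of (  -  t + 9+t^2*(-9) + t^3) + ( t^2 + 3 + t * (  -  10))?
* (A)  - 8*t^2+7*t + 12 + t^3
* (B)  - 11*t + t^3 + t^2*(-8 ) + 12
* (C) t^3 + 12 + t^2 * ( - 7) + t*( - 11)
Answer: B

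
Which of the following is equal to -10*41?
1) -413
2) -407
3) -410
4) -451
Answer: 3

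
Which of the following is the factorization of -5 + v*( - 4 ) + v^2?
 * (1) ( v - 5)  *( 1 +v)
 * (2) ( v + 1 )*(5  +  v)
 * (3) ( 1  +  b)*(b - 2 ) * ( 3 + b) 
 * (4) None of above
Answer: 1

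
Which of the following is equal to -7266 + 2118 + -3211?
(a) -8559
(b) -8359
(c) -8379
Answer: b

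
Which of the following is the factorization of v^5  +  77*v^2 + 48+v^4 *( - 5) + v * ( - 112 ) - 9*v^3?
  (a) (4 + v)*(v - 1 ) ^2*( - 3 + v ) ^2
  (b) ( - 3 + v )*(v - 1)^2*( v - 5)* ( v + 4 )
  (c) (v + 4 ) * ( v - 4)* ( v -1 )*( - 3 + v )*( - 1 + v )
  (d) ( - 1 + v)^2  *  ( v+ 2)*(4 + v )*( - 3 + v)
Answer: c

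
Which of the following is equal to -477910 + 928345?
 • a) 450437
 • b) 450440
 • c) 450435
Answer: c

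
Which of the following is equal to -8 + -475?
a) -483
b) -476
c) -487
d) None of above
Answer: a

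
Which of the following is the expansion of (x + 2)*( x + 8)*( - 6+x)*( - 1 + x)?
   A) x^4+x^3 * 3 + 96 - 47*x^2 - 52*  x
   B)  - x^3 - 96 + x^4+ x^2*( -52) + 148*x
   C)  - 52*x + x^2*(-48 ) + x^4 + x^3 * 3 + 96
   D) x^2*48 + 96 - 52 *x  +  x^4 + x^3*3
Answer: C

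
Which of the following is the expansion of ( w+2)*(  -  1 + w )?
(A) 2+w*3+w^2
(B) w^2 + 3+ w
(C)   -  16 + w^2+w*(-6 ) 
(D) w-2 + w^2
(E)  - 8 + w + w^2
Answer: D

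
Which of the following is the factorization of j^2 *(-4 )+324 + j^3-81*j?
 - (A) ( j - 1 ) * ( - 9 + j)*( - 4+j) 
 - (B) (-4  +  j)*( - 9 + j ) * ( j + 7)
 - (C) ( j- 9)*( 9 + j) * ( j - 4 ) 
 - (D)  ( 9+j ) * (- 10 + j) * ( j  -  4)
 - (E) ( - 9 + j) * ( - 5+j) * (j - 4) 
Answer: C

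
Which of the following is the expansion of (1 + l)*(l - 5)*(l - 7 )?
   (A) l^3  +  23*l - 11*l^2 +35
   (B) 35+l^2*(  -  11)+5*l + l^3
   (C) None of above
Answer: A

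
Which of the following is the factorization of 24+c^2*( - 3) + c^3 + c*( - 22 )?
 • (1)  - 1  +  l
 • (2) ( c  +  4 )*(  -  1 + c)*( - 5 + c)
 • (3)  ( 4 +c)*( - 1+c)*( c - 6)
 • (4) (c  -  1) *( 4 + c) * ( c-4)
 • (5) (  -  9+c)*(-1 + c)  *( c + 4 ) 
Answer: 3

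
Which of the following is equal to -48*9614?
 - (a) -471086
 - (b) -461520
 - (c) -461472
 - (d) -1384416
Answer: c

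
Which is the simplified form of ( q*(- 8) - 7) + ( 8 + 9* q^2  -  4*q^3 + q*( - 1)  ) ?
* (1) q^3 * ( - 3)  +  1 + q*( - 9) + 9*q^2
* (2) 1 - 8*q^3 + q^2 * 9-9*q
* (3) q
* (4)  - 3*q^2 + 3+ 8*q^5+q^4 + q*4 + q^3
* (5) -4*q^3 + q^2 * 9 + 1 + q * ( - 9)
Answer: 5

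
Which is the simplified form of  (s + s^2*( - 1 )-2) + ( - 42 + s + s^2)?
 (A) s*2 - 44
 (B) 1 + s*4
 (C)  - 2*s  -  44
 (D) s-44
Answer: A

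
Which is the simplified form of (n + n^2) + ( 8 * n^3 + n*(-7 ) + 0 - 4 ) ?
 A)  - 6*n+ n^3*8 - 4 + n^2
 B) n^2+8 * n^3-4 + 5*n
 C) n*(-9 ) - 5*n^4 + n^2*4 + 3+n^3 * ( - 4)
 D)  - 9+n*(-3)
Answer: A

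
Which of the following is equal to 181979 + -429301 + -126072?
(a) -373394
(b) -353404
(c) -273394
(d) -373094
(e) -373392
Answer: a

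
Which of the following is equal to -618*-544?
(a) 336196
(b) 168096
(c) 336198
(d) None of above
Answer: d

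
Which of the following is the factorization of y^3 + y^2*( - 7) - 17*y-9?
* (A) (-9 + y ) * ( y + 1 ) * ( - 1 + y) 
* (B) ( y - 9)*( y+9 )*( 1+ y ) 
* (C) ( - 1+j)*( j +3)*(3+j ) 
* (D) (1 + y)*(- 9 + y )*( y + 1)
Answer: D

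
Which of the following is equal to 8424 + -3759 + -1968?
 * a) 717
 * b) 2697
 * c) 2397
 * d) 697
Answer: b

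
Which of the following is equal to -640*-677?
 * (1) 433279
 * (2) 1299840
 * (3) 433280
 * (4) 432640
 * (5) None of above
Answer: 3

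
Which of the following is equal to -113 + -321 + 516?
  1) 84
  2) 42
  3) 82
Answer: 3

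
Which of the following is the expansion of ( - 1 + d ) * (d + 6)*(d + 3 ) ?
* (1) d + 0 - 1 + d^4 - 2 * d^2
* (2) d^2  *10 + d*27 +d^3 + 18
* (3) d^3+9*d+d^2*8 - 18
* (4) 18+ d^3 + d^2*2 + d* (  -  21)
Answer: 3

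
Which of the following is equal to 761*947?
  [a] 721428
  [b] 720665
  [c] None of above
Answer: c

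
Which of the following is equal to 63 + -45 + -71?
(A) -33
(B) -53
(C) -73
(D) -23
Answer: B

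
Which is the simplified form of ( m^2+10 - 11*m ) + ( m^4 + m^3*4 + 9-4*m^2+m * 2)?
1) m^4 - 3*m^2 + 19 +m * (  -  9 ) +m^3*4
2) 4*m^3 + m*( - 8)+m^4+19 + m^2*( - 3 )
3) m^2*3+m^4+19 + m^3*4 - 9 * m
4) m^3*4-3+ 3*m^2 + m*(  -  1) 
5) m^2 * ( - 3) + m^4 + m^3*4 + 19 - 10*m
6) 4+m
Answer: 1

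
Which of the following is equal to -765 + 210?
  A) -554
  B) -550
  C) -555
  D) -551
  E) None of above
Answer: C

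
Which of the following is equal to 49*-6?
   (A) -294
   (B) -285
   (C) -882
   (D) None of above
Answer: A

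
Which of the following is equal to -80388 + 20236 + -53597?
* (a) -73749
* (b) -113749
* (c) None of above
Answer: b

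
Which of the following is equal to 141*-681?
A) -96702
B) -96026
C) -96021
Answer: C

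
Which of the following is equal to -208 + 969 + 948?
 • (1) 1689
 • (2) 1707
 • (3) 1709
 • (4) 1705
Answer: 3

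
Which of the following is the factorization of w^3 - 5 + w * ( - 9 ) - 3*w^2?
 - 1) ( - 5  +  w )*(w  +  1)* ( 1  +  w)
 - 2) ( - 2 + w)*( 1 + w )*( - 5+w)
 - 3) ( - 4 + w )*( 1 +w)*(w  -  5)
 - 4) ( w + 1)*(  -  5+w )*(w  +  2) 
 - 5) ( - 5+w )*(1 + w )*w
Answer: 1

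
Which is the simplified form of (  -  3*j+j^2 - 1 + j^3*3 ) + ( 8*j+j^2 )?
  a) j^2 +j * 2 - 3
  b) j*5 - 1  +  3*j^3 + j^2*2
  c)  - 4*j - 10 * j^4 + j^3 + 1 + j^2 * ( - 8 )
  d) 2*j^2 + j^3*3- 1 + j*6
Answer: b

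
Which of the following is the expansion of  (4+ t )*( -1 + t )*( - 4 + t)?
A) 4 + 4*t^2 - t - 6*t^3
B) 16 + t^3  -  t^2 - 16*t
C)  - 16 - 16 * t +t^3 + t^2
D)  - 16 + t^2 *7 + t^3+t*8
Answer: B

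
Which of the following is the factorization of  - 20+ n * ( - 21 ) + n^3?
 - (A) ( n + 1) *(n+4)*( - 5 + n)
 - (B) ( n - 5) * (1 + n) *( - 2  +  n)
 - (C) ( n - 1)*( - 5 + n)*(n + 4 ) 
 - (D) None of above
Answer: A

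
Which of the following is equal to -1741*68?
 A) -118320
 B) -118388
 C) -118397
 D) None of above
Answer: B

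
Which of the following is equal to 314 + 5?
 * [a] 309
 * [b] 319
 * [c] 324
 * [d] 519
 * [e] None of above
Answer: b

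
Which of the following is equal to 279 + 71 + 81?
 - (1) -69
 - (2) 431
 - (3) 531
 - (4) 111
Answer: 2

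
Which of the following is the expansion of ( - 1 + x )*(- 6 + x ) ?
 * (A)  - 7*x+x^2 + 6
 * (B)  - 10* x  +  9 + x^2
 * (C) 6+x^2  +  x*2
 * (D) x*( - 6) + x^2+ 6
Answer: A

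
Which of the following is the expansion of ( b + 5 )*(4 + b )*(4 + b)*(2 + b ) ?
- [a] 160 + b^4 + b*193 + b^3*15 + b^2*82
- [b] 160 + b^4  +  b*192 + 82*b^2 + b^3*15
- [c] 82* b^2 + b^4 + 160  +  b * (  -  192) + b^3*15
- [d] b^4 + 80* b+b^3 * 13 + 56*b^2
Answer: b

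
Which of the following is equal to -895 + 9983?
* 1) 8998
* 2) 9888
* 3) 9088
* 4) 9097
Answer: 3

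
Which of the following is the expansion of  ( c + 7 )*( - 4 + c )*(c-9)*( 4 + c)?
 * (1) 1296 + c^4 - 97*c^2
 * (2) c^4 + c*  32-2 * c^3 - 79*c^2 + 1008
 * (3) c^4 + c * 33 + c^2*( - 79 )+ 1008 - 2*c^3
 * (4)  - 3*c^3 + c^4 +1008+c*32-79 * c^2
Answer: 2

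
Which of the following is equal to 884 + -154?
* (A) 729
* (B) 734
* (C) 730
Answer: C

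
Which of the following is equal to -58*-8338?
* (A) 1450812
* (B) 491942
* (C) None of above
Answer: C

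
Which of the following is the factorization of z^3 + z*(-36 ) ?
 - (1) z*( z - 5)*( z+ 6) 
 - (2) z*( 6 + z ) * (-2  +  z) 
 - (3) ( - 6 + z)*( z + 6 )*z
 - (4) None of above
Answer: 3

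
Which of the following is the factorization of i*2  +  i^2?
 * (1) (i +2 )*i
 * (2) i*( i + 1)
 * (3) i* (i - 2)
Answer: 1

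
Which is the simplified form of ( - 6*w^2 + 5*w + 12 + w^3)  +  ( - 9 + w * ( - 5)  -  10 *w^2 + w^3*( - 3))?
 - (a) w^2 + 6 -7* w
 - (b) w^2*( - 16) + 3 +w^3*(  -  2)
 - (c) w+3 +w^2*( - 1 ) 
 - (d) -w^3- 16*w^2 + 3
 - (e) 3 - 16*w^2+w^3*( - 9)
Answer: b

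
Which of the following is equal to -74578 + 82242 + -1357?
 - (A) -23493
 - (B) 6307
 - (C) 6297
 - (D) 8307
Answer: B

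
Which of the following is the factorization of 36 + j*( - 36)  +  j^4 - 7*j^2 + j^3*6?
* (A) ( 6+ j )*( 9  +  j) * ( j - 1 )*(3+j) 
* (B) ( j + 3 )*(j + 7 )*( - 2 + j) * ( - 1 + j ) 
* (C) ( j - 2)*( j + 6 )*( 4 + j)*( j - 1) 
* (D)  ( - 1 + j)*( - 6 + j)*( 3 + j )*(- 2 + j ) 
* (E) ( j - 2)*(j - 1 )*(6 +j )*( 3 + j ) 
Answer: E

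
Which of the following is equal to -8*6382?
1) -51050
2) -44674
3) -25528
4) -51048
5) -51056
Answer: 5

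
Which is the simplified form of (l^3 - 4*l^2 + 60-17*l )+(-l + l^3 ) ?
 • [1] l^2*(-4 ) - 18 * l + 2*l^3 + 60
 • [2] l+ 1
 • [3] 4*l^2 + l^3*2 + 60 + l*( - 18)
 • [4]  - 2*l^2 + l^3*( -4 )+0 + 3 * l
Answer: 1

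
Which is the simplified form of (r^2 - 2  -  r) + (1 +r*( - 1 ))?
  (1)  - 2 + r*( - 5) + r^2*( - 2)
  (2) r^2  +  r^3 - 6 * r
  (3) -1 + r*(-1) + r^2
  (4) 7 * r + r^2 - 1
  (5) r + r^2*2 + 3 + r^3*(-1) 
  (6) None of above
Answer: 6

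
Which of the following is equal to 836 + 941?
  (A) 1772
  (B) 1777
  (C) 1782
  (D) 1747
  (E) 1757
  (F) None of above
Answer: B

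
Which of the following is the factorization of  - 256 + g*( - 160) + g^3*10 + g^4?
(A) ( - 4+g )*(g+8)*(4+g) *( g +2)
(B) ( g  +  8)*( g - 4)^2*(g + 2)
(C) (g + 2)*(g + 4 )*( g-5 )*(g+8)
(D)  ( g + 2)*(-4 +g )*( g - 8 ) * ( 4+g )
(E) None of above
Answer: A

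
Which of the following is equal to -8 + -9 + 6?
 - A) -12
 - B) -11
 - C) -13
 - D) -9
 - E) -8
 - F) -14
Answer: B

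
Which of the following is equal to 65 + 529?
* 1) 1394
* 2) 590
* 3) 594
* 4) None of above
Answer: 3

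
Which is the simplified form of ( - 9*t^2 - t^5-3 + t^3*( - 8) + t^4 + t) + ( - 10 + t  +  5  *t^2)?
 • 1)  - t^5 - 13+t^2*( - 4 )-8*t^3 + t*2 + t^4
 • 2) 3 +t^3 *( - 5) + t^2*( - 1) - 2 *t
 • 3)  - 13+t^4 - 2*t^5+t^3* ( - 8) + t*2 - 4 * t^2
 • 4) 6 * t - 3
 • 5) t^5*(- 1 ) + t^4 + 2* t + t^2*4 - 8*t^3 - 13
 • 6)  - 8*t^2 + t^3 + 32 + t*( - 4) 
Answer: 1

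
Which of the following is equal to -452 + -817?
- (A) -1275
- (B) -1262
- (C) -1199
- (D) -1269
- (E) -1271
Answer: D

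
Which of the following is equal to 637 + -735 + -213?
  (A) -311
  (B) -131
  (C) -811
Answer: A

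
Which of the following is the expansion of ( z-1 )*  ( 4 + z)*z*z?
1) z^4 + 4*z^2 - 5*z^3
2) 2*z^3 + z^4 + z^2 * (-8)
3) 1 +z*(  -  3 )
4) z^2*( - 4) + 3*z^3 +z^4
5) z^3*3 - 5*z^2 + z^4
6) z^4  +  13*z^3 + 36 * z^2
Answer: 4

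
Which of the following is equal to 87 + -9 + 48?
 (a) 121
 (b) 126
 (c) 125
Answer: b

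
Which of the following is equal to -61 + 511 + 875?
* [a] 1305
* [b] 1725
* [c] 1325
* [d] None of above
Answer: c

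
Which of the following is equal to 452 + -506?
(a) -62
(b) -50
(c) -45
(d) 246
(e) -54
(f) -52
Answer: e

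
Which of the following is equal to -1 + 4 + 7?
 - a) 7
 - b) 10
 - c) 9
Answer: b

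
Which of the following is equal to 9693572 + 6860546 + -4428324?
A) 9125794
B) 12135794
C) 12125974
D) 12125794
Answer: D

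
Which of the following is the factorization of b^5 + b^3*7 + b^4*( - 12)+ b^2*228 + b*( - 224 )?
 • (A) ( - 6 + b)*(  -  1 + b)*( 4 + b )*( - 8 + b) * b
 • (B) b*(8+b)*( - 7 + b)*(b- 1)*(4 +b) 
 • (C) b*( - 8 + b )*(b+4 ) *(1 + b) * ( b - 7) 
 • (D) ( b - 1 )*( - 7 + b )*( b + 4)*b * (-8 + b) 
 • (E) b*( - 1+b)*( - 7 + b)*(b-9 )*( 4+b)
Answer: D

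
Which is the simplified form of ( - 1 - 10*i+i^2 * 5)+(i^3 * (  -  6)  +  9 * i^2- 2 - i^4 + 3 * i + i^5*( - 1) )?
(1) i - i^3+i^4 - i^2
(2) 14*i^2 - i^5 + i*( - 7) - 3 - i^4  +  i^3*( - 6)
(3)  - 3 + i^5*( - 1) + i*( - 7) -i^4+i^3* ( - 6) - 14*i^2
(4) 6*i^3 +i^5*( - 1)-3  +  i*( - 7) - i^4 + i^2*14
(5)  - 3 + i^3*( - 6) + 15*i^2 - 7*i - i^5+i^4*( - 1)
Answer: 2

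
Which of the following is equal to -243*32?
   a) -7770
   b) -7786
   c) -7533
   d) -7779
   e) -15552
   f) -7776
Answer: f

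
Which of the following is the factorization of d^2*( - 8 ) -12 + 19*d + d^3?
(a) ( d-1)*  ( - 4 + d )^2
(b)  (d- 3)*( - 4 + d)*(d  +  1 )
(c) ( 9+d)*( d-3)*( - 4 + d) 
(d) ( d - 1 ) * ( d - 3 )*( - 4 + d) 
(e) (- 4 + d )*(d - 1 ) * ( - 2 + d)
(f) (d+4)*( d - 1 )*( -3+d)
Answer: d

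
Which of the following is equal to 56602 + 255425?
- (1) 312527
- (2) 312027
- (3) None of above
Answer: 2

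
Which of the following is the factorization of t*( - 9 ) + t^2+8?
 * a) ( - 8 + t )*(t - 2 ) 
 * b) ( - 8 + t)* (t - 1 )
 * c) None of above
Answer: b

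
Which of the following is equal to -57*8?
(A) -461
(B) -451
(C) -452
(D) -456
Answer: D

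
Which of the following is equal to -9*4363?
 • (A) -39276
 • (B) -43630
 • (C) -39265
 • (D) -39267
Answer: D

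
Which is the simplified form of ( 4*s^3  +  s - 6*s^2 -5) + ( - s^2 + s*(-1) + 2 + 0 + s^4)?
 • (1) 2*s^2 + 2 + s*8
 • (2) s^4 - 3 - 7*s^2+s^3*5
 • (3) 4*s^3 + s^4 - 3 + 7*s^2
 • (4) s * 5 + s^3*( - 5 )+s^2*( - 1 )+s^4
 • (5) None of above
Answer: 5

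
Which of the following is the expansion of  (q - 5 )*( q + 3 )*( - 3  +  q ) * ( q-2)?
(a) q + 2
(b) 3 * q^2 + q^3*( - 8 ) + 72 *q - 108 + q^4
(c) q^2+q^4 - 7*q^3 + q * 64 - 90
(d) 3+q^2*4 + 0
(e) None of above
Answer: e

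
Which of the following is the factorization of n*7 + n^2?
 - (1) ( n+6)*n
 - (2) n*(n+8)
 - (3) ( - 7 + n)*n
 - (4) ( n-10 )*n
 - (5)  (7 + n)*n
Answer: 5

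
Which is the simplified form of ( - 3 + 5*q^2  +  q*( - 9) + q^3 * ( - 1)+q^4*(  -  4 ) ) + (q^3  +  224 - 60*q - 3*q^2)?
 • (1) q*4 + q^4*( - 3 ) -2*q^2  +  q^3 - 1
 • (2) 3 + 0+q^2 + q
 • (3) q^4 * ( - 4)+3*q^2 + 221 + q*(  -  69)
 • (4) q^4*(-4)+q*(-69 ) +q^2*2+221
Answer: 4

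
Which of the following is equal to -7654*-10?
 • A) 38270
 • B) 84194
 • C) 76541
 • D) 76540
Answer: D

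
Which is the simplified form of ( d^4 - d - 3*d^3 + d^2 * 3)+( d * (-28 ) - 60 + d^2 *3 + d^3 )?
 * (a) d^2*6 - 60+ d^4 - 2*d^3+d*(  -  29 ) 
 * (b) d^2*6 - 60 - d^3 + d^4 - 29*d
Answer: a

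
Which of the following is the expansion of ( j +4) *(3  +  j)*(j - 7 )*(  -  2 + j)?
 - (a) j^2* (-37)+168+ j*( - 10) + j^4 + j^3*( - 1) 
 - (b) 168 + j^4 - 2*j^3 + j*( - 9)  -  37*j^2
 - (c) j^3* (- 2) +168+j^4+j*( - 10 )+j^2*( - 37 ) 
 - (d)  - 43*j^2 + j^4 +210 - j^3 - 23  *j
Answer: c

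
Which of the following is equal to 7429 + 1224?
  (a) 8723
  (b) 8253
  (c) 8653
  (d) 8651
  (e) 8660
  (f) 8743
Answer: c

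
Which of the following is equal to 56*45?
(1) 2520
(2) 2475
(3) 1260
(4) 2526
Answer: 1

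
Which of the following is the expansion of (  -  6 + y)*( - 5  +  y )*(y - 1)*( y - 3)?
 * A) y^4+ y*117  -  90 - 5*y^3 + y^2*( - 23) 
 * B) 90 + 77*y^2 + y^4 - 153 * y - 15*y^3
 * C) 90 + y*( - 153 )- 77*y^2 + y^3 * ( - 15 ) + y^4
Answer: B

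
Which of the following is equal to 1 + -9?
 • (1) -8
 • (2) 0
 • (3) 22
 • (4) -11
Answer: 1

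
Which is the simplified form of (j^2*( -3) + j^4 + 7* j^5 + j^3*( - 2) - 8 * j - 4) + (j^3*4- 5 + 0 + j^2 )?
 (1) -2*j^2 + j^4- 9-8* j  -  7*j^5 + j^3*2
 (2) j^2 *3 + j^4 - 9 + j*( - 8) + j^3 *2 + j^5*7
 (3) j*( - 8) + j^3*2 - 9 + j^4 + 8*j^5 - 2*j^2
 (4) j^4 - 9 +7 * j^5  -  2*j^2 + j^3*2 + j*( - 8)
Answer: 4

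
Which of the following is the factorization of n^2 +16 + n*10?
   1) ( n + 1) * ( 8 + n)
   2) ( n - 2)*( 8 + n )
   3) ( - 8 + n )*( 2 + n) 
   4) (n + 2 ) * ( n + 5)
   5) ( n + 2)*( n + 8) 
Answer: 5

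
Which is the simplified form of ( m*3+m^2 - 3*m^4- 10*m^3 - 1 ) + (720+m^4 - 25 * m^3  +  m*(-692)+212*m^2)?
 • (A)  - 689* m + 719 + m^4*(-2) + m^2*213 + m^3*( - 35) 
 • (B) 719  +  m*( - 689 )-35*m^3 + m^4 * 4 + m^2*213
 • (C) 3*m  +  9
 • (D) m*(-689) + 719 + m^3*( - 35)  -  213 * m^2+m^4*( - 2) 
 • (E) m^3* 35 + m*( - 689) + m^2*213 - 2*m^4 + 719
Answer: A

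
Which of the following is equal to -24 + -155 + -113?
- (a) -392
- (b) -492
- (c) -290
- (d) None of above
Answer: d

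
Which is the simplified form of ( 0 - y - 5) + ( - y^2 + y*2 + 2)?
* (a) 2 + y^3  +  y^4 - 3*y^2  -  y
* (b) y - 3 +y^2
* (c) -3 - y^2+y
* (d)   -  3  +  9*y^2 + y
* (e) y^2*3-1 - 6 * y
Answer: c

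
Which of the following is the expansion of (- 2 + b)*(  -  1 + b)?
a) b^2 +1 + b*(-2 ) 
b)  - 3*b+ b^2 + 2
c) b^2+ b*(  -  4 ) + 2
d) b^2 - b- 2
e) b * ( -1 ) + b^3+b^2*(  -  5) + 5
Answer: b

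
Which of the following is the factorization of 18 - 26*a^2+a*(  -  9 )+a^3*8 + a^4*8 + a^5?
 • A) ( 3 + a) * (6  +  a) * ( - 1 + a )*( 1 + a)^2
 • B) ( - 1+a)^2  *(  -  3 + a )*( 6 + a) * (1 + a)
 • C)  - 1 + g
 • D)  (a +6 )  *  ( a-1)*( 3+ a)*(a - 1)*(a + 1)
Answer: D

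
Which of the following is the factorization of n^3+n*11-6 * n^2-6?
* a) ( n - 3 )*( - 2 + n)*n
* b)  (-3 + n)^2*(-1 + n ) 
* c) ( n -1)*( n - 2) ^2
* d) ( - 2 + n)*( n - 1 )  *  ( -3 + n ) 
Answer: d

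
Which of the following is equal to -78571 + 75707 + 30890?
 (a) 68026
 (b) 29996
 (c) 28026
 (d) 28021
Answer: c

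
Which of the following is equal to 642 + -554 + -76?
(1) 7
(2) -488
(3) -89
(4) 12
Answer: 4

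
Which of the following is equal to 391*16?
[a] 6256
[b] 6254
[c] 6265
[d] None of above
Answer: a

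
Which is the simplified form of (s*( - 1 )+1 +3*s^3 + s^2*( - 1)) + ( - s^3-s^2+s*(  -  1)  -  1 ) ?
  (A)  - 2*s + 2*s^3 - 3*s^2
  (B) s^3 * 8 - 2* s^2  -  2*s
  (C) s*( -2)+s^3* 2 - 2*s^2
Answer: C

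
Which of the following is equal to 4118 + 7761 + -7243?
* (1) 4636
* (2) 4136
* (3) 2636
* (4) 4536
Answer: 1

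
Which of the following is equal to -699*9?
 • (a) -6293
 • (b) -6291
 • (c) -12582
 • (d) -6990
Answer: b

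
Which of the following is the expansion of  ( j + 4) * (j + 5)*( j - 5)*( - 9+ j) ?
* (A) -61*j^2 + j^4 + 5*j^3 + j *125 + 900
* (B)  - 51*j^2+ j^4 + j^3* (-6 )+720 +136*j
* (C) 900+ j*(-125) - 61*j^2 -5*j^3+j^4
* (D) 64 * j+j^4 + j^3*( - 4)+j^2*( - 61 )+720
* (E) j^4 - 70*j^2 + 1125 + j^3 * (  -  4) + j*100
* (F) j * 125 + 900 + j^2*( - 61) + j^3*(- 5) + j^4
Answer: F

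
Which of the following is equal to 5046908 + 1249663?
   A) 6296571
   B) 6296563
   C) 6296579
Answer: A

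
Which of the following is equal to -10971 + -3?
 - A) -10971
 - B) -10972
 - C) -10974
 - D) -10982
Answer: C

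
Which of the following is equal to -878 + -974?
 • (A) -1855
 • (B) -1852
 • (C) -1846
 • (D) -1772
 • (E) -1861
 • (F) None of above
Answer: B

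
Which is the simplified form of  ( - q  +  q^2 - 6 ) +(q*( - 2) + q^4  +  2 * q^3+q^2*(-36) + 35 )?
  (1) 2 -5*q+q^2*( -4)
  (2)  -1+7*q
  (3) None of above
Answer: 3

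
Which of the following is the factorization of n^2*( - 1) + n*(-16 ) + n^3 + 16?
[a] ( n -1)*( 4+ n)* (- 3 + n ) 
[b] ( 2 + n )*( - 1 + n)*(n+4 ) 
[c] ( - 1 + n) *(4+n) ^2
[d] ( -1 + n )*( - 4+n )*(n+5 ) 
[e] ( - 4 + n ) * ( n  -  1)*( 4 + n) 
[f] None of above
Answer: e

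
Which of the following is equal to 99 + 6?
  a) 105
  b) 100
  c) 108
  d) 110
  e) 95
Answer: a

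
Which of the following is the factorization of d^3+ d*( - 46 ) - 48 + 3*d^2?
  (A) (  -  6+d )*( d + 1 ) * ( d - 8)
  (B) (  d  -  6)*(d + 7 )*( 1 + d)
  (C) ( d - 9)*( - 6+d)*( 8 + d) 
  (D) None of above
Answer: D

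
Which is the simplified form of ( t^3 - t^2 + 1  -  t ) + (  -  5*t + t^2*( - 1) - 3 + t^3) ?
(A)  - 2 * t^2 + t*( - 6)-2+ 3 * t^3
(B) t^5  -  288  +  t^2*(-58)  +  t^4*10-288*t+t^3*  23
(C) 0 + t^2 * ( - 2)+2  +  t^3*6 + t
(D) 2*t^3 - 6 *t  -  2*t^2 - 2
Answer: D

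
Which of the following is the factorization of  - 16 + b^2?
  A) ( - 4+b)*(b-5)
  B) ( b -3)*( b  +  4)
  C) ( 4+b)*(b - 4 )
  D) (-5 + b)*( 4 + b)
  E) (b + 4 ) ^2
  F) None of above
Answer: C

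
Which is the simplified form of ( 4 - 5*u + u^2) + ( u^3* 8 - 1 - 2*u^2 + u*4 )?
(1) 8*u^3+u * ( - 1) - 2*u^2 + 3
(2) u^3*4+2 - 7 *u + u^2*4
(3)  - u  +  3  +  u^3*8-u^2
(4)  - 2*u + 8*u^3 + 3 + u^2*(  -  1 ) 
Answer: 3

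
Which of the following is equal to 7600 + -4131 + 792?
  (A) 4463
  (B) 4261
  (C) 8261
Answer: B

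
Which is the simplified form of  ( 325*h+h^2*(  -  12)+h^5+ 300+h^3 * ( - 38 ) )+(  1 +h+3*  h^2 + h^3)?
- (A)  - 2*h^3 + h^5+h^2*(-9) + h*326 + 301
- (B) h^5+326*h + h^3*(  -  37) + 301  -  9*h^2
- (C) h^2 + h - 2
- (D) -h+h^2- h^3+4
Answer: B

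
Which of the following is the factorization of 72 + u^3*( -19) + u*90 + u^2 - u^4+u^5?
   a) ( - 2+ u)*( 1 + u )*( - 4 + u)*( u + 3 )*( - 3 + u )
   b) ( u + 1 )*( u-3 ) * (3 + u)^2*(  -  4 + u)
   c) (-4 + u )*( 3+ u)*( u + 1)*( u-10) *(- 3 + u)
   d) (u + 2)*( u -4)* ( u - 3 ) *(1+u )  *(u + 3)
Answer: d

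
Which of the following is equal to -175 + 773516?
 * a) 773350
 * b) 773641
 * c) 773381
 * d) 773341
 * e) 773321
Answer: d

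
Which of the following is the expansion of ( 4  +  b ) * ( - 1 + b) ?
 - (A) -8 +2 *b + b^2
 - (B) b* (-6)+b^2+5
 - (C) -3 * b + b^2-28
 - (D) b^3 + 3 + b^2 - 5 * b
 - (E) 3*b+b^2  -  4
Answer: E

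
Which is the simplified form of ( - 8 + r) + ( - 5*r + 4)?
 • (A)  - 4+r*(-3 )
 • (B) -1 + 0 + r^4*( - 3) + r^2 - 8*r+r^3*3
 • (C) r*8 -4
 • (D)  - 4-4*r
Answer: D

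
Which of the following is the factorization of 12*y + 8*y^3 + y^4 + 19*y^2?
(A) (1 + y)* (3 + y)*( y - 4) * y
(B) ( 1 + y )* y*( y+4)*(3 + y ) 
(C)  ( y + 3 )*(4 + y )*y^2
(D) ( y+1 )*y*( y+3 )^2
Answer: B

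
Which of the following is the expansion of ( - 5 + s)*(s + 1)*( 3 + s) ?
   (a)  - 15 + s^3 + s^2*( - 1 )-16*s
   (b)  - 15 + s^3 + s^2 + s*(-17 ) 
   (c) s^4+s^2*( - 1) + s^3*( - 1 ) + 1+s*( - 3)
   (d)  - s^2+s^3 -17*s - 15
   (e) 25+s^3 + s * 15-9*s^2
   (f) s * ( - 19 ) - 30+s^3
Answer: d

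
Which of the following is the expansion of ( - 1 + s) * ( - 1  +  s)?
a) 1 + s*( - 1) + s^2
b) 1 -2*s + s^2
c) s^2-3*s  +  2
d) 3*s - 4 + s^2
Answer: b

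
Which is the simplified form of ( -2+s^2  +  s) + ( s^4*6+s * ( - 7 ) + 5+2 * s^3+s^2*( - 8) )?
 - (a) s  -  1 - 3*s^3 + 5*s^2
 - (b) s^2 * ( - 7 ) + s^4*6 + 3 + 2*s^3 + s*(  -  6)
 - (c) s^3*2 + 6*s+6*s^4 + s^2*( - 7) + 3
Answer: b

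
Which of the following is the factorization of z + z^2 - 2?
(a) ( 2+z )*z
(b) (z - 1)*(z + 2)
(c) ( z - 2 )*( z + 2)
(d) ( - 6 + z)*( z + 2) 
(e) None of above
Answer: b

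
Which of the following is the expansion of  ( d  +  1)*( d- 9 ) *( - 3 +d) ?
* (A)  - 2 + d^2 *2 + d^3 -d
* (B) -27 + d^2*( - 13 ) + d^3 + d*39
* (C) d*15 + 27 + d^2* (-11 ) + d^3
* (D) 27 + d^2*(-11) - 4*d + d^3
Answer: C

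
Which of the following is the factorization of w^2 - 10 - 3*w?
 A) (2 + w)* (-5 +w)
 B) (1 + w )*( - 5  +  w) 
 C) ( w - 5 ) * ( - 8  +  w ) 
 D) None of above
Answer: A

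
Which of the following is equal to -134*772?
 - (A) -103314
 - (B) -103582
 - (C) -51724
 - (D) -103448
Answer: D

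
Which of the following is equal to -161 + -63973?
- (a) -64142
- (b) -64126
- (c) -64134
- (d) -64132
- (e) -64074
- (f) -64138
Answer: c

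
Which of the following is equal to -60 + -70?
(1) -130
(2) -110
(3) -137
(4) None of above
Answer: 1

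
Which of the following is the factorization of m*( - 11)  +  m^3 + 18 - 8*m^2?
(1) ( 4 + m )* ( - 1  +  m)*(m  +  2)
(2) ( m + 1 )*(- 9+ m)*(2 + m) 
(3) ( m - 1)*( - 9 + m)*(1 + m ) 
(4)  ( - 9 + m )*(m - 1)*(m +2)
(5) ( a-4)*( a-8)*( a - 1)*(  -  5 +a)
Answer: 4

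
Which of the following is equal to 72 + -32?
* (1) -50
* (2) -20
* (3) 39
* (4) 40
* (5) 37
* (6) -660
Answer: 4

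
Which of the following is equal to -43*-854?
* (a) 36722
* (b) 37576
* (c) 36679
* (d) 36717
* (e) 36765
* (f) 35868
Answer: a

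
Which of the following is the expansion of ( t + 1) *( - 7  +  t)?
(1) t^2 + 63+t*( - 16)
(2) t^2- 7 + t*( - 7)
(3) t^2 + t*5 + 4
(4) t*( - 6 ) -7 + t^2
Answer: 4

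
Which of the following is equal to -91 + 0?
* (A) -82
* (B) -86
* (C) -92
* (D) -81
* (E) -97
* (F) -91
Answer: F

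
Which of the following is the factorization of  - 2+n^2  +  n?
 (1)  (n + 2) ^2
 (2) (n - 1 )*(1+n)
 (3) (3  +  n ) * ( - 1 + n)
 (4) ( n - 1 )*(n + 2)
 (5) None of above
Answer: 4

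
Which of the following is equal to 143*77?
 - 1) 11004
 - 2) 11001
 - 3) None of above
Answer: 3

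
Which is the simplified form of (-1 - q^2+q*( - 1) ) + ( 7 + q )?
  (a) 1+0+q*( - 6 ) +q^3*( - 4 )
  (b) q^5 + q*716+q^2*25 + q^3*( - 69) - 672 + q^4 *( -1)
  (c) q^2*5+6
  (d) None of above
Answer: d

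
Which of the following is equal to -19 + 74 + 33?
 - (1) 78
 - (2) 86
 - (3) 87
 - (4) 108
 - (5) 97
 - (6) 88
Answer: 6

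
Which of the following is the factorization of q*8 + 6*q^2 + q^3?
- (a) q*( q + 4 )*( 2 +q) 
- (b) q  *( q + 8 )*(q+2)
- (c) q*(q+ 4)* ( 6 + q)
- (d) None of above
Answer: a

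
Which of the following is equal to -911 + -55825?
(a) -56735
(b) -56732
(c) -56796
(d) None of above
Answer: d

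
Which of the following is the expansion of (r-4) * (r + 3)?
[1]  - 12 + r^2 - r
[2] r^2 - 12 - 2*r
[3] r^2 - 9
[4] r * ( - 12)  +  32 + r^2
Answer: 1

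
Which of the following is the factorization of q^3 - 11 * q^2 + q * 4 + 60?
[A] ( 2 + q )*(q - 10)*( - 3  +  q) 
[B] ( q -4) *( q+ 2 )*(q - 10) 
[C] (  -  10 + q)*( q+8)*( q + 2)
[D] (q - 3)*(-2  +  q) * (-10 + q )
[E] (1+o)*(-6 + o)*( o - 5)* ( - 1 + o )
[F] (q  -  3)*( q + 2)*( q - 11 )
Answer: A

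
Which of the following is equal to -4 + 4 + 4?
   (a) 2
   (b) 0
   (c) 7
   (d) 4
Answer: d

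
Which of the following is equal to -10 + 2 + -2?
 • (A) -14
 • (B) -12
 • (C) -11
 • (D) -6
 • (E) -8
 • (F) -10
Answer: F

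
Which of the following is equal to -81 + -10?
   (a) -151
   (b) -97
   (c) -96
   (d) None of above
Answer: d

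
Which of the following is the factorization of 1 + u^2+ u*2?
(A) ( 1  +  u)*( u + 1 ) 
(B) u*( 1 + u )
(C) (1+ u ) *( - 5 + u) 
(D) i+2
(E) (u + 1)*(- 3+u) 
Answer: A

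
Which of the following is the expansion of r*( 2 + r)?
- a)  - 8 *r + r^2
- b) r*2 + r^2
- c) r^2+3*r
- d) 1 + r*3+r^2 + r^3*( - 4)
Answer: b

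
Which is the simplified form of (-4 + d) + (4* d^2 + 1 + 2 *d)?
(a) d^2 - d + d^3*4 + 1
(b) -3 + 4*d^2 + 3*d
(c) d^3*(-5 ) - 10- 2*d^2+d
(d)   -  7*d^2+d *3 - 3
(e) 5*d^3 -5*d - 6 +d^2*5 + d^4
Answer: b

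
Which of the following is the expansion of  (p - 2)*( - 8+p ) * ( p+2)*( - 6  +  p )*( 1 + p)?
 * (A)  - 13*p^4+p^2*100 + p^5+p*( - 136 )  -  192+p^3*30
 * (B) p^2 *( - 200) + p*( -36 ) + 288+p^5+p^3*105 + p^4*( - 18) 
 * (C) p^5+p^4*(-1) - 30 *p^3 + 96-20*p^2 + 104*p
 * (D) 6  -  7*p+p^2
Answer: A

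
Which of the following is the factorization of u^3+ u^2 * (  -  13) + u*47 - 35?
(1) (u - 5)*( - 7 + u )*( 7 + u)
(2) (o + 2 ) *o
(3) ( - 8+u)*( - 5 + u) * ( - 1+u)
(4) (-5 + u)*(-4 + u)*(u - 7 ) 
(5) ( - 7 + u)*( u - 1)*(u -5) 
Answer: 5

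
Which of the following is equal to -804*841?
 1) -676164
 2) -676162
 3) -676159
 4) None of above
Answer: 1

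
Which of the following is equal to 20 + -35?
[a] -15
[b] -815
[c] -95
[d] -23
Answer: a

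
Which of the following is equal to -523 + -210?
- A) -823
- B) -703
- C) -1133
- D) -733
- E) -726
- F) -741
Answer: D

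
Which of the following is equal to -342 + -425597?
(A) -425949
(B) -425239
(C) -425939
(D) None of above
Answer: C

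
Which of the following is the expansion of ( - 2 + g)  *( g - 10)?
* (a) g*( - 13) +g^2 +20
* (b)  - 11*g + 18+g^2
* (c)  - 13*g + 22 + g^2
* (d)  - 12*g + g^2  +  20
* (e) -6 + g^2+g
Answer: d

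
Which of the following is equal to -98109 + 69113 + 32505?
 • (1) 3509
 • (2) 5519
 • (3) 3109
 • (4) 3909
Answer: 1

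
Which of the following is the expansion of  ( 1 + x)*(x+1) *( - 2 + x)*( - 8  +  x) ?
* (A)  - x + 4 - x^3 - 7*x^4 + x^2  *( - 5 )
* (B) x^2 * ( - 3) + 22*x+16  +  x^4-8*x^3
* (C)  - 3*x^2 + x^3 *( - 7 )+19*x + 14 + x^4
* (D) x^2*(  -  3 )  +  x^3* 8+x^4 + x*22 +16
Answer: B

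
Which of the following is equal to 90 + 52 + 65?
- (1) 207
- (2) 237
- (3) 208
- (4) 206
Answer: 1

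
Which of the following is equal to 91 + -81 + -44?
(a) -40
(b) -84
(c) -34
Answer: c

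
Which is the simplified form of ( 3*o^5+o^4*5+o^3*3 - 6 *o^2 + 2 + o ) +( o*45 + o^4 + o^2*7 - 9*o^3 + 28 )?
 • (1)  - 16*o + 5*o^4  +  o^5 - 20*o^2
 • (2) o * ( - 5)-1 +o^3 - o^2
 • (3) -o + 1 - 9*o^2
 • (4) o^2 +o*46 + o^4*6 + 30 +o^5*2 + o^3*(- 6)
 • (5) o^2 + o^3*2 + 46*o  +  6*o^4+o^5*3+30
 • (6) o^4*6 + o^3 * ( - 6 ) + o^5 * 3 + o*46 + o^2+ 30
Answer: 6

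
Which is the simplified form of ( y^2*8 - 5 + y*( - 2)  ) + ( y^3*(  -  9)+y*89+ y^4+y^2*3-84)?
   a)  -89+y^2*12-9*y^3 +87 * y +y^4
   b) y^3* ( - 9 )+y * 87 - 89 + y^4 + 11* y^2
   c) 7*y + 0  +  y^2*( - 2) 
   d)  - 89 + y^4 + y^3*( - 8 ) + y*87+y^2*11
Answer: b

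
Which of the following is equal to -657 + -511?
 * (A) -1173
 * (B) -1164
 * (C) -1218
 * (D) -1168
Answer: D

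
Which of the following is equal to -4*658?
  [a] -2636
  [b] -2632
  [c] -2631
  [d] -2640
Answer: b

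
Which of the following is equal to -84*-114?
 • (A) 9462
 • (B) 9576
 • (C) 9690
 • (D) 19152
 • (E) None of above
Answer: B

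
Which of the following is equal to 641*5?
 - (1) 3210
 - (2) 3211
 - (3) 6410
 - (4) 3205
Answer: 4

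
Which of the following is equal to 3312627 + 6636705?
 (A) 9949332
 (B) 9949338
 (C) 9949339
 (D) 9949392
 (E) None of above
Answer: A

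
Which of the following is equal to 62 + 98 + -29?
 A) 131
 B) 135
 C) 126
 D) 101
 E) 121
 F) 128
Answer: A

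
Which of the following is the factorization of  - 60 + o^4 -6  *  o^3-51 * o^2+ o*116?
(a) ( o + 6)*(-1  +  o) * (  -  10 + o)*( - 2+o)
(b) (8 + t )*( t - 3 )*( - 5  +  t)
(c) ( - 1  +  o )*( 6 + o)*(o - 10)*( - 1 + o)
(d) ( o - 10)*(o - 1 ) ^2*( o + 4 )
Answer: c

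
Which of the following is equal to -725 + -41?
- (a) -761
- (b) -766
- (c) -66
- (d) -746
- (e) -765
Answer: b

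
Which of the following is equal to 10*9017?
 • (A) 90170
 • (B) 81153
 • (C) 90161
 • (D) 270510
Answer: A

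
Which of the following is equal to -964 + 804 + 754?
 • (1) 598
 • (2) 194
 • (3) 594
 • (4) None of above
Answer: 3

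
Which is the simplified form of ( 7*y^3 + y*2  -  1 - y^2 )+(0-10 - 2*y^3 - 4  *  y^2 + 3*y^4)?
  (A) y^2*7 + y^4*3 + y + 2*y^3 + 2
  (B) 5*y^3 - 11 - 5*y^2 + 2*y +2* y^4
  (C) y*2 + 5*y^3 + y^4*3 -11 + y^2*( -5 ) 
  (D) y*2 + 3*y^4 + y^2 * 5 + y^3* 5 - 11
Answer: C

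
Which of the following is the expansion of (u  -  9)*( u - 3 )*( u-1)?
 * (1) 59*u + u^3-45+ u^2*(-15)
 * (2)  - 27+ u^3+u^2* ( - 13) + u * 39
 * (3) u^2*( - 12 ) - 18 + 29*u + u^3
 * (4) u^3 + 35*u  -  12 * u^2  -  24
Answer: 2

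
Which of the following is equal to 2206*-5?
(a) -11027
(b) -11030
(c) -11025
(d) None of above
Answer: b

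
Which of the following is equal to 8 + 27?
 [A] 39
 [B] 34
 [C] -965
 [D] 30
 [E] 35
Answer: E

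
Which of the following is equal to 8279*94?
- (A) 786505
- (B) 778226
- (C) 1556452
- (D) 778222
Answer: B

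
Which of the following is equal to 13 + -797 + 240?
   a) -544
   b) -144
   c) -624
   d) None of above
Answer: a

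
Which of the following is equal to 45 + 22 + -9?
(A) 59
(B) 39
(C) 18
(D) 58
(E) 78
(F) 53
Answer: D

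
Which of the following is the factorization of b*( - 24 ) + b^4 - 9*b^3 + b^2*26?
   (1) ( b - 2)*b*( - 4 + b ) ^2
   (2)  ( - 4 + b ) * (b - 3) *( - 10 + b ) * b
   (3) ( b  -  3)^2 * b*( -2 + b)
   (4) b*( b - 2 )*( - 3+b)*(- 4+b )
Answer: 4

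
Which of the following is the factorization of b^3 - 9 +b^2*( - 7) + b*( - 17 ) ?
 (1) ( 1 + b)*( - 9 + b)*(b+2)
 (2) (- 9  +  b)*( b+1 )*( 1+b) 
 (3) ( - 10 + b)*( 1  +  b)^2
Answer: 2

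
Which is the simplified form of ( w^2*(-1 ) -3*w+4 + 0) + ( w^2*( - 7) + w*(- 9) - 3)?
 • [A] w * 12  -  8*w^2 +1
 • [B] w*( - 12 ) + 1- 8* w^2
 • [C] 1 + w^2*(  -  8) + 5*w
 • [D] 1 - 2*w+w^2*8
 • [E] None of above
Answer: B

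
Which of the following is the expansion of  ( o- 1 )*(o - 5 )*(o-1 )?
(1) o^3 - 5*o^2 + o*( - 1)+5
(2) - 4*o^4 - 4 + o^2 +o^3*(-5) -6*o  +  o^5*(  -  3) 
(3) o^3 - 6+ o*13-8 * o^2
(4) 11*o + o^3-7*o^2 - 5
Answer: 4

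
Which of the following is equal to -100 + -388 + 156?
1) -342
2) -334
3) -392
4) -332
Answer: 4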